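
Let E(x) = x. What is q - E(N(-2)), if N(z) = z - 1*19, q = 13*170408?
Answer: 2215325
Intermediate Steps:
q = 2215304
N(z) = -19 + z (N(z) = z - 19 = -19 + z)
q - E(N(-2)) = 2215304 - (-19 - 2) = 2215304 - 1*(-21) = 2215304 + 21 = 2215325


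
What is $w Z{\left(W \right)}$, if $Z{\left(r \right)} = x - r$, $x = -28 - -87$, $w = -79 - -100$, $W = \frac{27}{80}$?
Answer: $\frac{98553}{80} \approx 1231.9$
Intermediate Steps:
$W = \frac{27}{80}$ ($W = 27 \cdot \frac{1}{80} = \frac{27}{80} \approx 0.3375$)
$w = 21$ ($w = -79 + 100 = 21$)
$x = 59$ ($x = -28 + 87 = 59$)
$Z{\left(r \right)} = 59 - r$
$w Z{\left(W \right)} = 21 \left(59 - \frac{27}{80}\right) = 21 \cdot \frac{4693}{80} = \frac{98553}{80}$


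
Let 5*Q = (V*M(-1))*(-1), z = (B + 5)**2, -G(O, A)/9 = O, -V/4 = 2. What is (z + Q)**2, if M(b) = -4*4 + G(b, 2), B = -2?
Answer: 121/25 ≈ 4.8400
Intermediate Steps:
V = -8 (V = -4*2 = -8)
G(O, A) = -9*O
M(b) = -16 - 9*b (M(b) = -4*4 - 9*b = -16 - 9*b)
z = 9 (z = (-2 + 5)**2 = 3**2 = 9)
Q = -56/5 (Q = (-8*(-16 - 9*(-1))*(-1))/5 = (-8*(-16 + 9)*(-1))/5 = (-8*(-7)*(-1))/5 = (56*(-1))/5 = (1/5)*(-56) = -56/5 ≈ -11.200)
(z + Q)**2 = (9 - 56/5)**2 = (-11/5)**2 = 121/25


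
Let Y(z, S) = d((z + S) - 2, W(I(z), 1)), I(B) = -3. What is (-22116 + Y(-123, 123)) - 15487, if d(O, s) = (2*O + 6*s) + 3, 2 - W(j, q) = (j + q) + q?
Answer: -37586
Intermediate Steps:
W(j, q) = 2 - j - 2*q (W(j, q) = 2 - ((j + q) + q) = 2 - (j + 2*q) = 2 + (-j - 2*q) = 2 - j - 2*q)
d(O, s) = 3 + 2*O + 6*s
Y(z, S) = 17 + 2*S + 2*z (Y(z, S) = 3 + 2*((z + S) - 2) + 6*(2 - 1*(-3) - 2*1) = 3 + 2*((S + z) - 2) + 6*(2 + 3 - 2) = 3 + 2*(-2 + S + z) + 6*3 = 3 + (-4 + 2*S + 2*z) + 18 = 17 + 2*S + 2*z)
(-22116 + Y(-123, 123)) - 15487 = (-22116 + (17 + 2*123 + 2*(-123))) - 15487 = (-22116 + (17 + 246 - 246)) - 15487 = (-22116 + 17) - 15487 = -22099 - 15487 = -37586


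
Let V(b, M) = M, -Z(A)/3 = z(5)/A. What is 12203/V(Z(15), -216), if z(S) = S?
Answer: -12203/216 ≈ -56.495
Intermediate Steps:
Z(A) = -15/A
12203/V(Z(15), -216) = 12203/(-216) = 12203*(-1/216) = -12203/216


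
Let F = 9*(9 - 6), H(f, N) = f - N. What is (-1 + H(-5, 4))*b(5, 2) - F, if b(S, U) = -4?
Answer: 13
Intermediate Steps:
F = 27 (F = 9*3 = 27)
(-1 + H(-5, 4))*b(5, 2) - F = (-1 + (-5 - 1*4))*(-4) - 1*27 = (-1 + (-5 - 4))*(-4) - 27 = (-1 - 9)*(-4) - 27 = -10*(-4) - 27 = 40 - 27 = 13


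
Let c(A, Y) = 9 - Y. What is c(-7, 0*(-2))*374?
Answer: 3366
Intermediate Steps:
c(-7, 0*(-2))*374 = (9 - 0*(-2))*374 = (9 - 1*0)*374 = (9 + 0)*374 = 9*374 = 3366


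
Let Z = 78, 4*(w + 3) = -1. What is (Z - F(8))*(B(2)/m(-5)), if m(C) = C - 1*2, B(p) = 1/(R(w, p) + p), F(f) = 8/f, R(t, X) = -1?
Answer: -11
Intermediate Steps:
w = -13/4 (w = -3 + (¼)*(-1) = -3 - ¼ = -13/4 ≈ -3.2500)
B(p) = 1/(-1 + p)
m(C) = -2 + C (m(C) = C - 2 = -2 + C)
(Z - F(8))*(B(2)/m(-5)) = (78 - 8/8)*(1/((-1 + 2)*(-2 - 5))) = (78 - 8/8)*(1/(1*(-7))) = (78 - 1*1)*(1*(-⅐)) = (78 - 1)*(-⅐) = 77*(-⅐) = -11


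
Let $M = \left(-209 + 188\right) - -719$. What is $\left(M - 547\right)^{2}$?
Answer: $22801$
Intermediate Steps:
$M = 698$ ($M = -21 + 719 = 698$)
$\left(M - 547\right)^{2} = \left(698 - 547\right)^{2} = 151^{2} = 22801$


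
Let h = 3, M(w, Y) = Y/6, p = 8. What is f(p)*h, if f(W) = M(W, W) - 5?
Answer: -11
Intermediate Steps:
M(w, Y) = Y/6 (M(w, Y) = Y*(⅙) = Y/6)
f(W) = -5 + W/6 (f(W) = W/6 - 5 = -5 + W/6)
f(p)*h = (-5 + (⅙)*8)*3 = (-5 + 4/3)*3 = -11/3*3 = -11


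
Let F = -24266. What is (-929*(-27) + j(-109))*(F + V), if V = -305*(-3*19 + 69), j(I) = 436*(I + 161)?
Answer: -1333606130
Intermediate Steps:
j(I) = 70196 + 436*I (j(I) = 436*(161 + I) = 70196 + 436*I)
V = -3660 (V = -305*(-57 + 69) = -305*12 = -3660)
(-929*(-27) + j(-109))*(F + V) = (-929*(-27) + (70196 + 436*(-109)))*(-24266 - 3660) = (25083 + (70196 - 47524))*(-27926) = (25083 + 22672)*(-27926) = 47755*(-27926) = -1333606130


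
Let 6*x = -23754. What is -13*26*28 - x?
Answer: -5505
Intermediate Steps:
x = -3959 (x = (⅙)*(-23754) = -3959)
-13*26*28 - x = -13*26*28 - 1*(-3959) = -338*28 + 3959 = -9464 + 3959 = -5505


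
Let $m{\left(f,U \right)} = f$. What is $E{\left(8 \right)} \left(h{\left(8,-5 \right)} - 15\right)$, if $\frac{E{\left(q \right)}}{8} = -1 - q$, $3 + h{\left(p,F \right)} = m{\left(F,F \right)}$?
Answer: $1656$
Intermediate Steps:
$h{\left(p,F \right)} = -3 + F$
$E{\left(q \right)} = -8 - 8 q$ ($E{\left(q \right)} = 8 \left(-1 - q\right) = -8 - 8 q$)
$E{\left(8 \right)} \left(h{\left(8,-5 \right)} - 15\right) = \left(-8 - 64\right) \left(\left(-3 - 5\right) - 15\right) = \left(-8 - 64\right) \left(-8 - 15\right) = \left(-72\right) \left(-23\right) = 1656$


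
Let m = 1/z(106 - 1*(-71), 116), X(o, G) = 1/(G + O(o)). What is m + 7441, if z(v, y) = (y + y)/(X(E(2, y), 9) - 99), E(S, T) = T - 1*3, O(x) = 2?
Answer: 2373543/319 ≈ 7440.6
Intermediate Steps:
E(S, T) = -3 + T (E(S, T) = T - 3 = -3 + T)
X(o, G) = 1/(2 + G) (X(o, G) = 1/(G + 2) = 1/(2 + G))
z(v, y) = -11*y/544 (z(v, y) = (y + y)/(1/(2 + 9) - 99) = (2*y)/(1/11 - 99) = (2*y)/(-1088/11) = (2*y)*(-11/1088) = -11*y/544)
m = -136/319 (m = 1/(-11/544*116) = 1/(-319/136) = -136/319 ≈ -0.42633)
m + 7441 = -136/319 + 7441 = 2373543/319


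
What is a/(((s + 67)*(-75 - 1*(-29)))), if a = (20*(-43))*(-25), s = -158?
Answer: 10750/2093 ≈ 5.1362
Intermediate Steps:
a = 21500 (a = -860*(-25) = 21500)
a/(((s + 67)*(-75 - 1*(-29)))) = 21500/(((-158 + 67)*(-75 - 1*(-29)))) = 21500/((-91*(-75 + 29))) = 21500/((-91*(-46))) = 21500/4186 = 21500*(1/4186) = 10750/2093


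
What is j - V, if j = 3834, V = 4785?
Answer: -951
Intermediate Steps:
j - V = 3834 - 1*4785 = 3834 - 4785 = -951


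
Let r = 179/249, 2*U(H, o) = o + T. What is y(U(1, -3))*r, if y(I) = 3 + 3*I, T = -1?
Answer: -179/83 ≈ -2.1566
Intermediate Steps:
U(H, o) = -1/2 + o/2 (U(H, o) = (o - 1)/2 = (-1 + o)/2 = -1/2 + o/2)
r = 179/249 (r = 179*(1/249) = 179/249 ≈ 0.71888)
y(U(1, -3))*r = (3 + 3*(-1/2 + (1/2)*(-3)))*(179/249) = (3 + 3*(-1/2 - 3/2))*(179/249) = (3 + 3*(-2))*(179/249) = (3 - 6)*(179/249) = -3*179/249 = -179/83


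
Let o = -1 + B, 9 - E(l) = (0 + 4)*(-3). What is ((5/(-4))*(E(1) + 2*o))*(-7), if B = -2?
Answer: 525/4 ≈ 131.25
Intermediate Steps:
E(l) = 21 (E(l) = 9 - (0 + 4)*(-3) = 9 - 4*(-3) = 9 - 1*(-12) = 9 + 12 = 21)
o = -3 (o = -1 - 2 = -3)
((5/(-4))*(E(1) + 2*o))*(-7) = ((5/(-4))*(21 + 2*(-3)))*(-7) = ((5*(-1/4))*(21 - 6))*(-7) = -5/4*15*(-7) = -75/4*(-7) = 525/4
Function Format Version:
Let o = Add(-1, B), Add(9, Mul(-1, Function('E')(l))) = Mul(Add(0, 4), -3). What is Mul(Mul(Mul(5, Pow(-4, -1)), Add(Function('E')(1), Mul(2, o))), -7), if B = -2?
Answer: Rational(525, 4) ≈ 131.25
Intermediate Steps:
Function('E')(l) = 21 (Function('E')(l) = Add(9, Mul(-1, Mul(Add(0, 4), -3))) = Add(9, Mul(-1, Mul(4, -3))) = Add(9, Mul(-1, -12)) = Add(9, 12) = 21)
o = -3 (o = Add(-1, -2) = -3)
Mul(Mul(Mul(5, Pow(-4, -1)), Add(Function('E')(1), Mul(2, o))), -7) = Mul(Mul(Mul(5, Pow(-4, -1)), Add(21, Mul(2, -3))), -7) = Mul(Mul(Mul(5, Rational(-1, 4)), Add(21, -6)), -7) = Mul(Mul(Rational(-5, 4), 15), -7) = Mul(Rational(-75, 4), -7) = Rational(525, 4)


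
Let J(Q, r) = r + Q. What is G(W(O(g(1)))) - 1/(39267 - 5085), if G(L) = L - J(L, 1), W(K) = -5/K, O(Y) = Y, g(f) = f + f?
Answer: -34183/34182 ≈ -1.0000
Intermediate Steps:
J(Q, r) = Q + r
g(f) = 2*f
G(L) = -1 (G(L) = L - (L + 1) = L - (1 + L) = L + (-1 - L) = -1)
G(W(O(g(1)))) - 1/(39267 - 5085) = -1 - 1/(39267 - 5085) = -1 - 1/34182 = -34183/34182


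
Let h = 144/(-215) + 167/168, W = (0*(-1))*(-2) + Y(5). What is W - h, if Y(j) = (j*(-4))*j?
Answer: -3623713/36120 ≈ -100.32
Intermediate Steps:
Y(j) = -4*j**2 (Y(j) = (-4*j)*j = -4*j**2)
W = -100 (W = (0*(-1))*(-2) - 4*5**2 = 0*(-2) - 4*25 = 0 - 100 = -100)
h = 11713/36120 (h = 144*(-1/215) + 167*(1/168) = -144/215 + 167/168 = 11713/36120 ≈ 0.32428)
W - h = -100 - 1*11713/36120 = -100 - 11713/36120 = -3623713/36120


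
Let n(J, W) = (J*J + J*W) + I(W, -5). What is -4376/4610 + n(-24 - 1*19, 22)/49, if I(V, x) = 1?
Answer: 1976508/112945 ≈ 17.500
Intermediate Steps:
n(J, W) = 1 + J² + J*W (n(J, W) = (J*J + J*W) + 1 = (J² + J*W) + 1 = 1 + J² + J*W)
-4376/4610 + n(-24 - 1*19, 22)/49 = -4376/4610 + (1 + (-24 - 1*19)² + (-24 - 1*19)*22)/49 = -4376*1/4610 + (1 + (-24 - 19)² + (-24 - 19)*22)*(1/49) = -2188/2305 + (1 + (-43)² - 43*22)*(1/49) = -2188/2305 + (1 + 1849 - 946)*(1/49) = -2188/2305 + 904*(1/49) = -2188/2305 + 904/49 = 1976508/112945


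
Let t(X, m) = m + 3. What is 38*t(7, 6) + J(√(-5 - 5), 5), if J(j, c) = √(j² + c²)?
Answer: 342 + √15 ≈ 345.87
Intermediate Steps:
t(X, m) = 3 + m
J(j, c) = √(c² + j²)
38*t(7, 6) + J(√(-5 - 5), 5) = 38*(3 + 6) + √(5² + (√(-5 - 5))²) = 38*9 + √(25 + (√(-10))²) = 342 + √(25 + (I*√10)²) = 342 + √(25 - 10) = 342 + √15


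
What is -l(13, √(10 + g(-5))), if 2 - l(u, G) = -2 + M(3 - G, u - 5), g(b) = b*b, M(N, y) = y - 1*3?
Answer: 1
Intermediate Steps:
M(N, y) = -3 + y (M(N, y) = y - 3 = -3 + y)
g(b) = b²
l(u, G) = 12 - u (l(u, G) = 2 - (-2 + (-3 + (u - 5))) = 2 - (-2 + (-3 + (-5 + u))) = 2 - (-2 + (-8 + u)) = 2 - (-10 + u) = 2 + (10 - u) = 12 - u)
-l(13, √(10 + g(-5))) = -(12 - 1*13) = -(12 - 13) = -1*(-1) = 1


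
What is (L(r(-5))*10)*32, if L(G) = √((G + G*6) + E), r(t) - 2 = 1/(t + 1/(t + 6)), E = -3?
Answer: 160*√37 ≈ 973.24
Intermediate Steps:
r(t) = 2 + 1/(t + 1/(6 + t)) (r(t) = 2 + 1/(t + 1/(t + 6)) = 2 + 1/(t + 1/(6 + t)))
L(G) = √(-3 + 7*G) (L(G) = √((G + G*6) - 3) = √((G + 6*G) - 3) = √(7*G - 3) = √(-3 + 7*G))
(L(r(-5))*10)*32 = (√(-3 + 7*((8 + 2*(-5)² + 13*(-5))/(1 + (-5)² + 6*(-5))))*10)*32 = (√(-3 + 7*((8 + 2*25 - 65)/(1 + 25 - 30)))*10)*32 = (√(-3 + 7*((8 + 50 - 65)/(-4)))*10)*32 = (√(-3 + 7*(-¼*(-7)))*10)*32 = (√(-3 + 7*(7/4))*10)*32 = (√(-3 + 49/4)*10)*32 = (√(37/4)*10)*32 = ((√37/2)*10)*32 = (5*√37)*32 = 160*√37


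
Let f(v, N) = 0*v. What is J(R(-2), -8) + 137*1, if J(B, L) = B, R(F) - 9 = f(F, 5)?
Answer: 146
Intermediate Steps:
f(v, N) = 0
R(F) = 9 (R(F) = 9 + 0 = 9)
J(R(-2), -8) + 137*1 = 9 + 137*1 = 9 + 137 = 146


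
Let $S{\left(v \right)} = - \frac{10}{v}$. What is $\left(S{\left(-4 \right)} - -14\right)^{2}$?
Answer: $\frac{1089}{4} \approx 272.25$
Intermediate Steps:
$\left(S{\left(-4 \right)} - -14\right)^{2} = \left(- \frac{10}{-4} - -14\right)^{2} = \left(\left(-10\right) \left(- \frac{1}{4}\right) + 14\right)^{2} = \left(\frac{5}{2} + 14\right)^{2} = \left(\frac{33}{2}\right)^{2} = \frac{1089}{4}$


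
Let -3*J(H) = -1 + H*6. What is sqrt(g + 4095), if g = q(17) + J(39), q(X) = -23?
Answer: sqrt(35949)/3 ≈ 63.201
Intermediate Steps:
J(H) = 1/3 - 2*H (J(H) = -(-1 + H*6)/3 = -(-1 + 6*H)/3 = 1/3 - 2*H)
g = -302/3 (g = -23 + (1/3 - 2*39) = -23 + (1/3 - 78) = -23 - 233/3 = -302/3 ≈ -100.67)
sqrt(g + 4095) = sqrt(-302/3 + 4095) = sqrt(11983/3) = sqrt(35949)/3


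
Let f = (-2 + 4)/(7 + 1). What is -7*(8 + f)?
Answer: -231/4 ≈ -57.750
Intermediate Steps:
f = ¼ (f = 2/8 = 2*(⅛) = ¼ ≈ 0.25000)
-7*(8 + f) = -7*(8 + ¼) = -7*33/4 = -231/4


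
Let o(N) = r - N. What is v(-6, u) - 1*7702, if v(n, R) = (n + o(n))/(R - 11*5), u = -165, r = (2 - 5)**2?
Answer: -1694449/220 ≈ -7702.0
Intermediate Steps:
r = 9 (r = (-3)**2 = 9)
o(N) = 9 - N
v(n, R) = 9/(-55 + R) (v(n, R) = (n + (9 - n))/(R - 11*5) = 9/(R - 55) = 9/(-55 + R))
v(-6, u) - 1*7702 = 9/(-55 - 165) - 1*7702 = 9/(-220) - 7702 = 9*(-1/220) - 7702 = -9/220 - 7702 = -1694449/220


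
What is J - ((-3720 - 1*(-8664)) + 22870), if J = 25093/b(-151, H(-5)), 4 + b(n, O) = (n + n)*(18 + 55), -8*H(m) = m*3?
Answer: -613323793/22050 ≈ -27815.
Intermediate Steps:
H(m) = -3*m/8 (H(m) = -m*3/8 = -3*m/8)
b(n, O) = -4 + 146*n (b(n, O) = -4 + (n + n)*(18 + 55) = -4 + (2*n)*73 = -4 + 146*n)
J = -25093/22050 (J = 25093/(-4 + 146*(-151)) = 25093/(-4 - 22046) = 25093/(-22050) = 25093*(-1/22050) = -25093/22050 ≈ -1.1380)
J - ((-3720 - 1*(-8664)) + 22870) = -25093/22050 - ((-3720 - 1*(-8664)) + 22870) = -25093/22050 - ((-3720 + 8664) + 22870) = -25093/22050 - (4944 + 22870) = -25093/22050 - 1*27814 = -25093/22050 - 27814 = -613323793/22050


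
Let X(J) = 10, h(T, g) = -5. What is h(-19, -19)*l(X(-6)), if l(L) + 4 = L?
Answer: -30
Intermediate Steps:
l(L) = -4 + L
h(-19, -19)*l(X(-6)) = -5*(-4 + 10) = -5*6 = -30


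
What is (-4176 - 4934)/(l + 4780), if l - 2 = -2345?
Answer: -9110/2437 ≈ -3.7382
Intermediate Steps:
l = -2343 (l = 2 - 2345 = -2343)
(-4176 - 4934)/(l + 4780) = (-4176 - 4934)/(-2343 + 4780) = -9110/2437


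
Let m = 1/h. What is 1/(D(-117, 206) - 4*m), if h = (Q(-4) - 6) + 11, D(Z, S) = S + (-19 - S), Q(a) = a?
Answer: -1/23 ≈ -0.043478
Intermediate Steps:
D(Z, S) = -19
h = 1 (h = (-4 - 6) + 11 = -10 + 11 = 1)
m = 1 (m = 1/1 = 1)
1/(D(-117, 206) - 4*m) = 1/(-19 - 4*1) = 1/(-19 - 4) = 1/(-23) = -1/23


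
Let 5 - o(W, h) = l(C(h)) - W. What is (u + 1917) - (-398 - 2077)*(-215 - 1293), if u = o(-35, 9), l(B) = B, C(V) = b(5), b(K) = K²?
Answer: -3730438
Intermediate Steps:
C(V) = 25 (C(V) = 5² = 25)
o(W, h) = -20 + W (o(W, h) = 5 - (25 - W) = 5 + (-25 + W) = -20 + W)
u = -55 (u = -20 - 35 = -55)
(u + 1917) - (-398 - 2077)*(-215 - 1293) = (-55 + 1917) - (-398 - 2077)*(-215 - 1293) = 1862 - (-2475)*(-1508) = 1862 - 1*3732300 = 1862 - 3732300 = -3730438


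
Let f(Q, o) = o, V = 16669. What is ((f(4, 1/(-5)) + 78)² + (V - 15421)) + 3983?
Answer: 282096/25 ≈ 11284.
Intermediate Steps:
((f(4, 1/(-5)) + 78)² + (V - 15421)) + 3983 = ((1/(-5) + 78)² + (16669 - 15421)) + 3983 = ((-⅕ + 78)² + 1248) + 3983 = ((389/5)² + 1248) + 3983 = (151321/25 + 1248) + 3983 = 182521/25 + 3983 = 282096/25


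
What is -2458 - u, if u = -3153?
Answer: 695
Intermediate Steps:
-2458 - u = -2458 - 1*(-3153) = -2458 + 3153 = 695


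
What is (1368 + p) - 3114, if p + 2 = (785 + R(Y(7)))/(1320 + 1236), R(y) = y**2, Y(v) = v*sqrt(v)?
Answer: -372230/213 ≈ -1747.6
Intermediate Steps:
Y(v) = v**(3/2)
p = -332/213 (p = -2 + (785 + (7**(3/2))**2)/(1320 + 1236) = -2 + (785 + (7*sqrt(7))**2)/2556 = -2 + (785 + 343)*(1/2556) = -2 + 1128*(1/2556) = -2 + 94/213 = -332/213 ≈ -1.5587)
(1368 + p) - 3114 = (1368 - 332/213) - 3114 = 291052/213 - 3114 = -372230/213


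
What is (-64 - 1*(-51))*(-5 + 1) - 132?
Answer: -80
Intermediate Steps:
(-64 - 1*(-51))*(-5 + 1) - 132 = (-64 + 51)*(-4) - 132 = -13*(-4) - 132 = 52 - 132 = -80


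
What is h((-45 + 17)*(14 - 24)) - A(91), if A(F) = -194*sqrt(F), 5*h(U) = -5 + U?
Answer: 55 + 194*sqrt(91) ≈ 1905.6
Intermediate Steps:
h(U) = -1 + U/5 (h(U) = (-5 + U)/5 = -1 + U/5)
h((-45 + 17)*(14 - 24)) - A(91) = (-1 + ((-45 + 17)*(14 - 24))/5) - (-194)*sqrt(91) = (-1 + (-28*(-10))/5) + 194*sqrt(91) = (-1 + (1/5)*280) + 194*sqrt(91) = (-1 + 56) + 194*sqrt(91) = 55 + 194*sqrt(91)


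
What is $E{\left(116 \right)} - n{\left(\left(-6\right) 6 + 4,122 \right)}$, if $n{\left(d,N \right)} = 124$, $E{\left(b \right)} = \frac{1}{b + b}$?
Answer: $- \frac{28767}{232} \approx -124.0$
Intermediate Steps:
$E{\left(b \right)} = \frac{1}{2 b}$
$E{\left(116 \right)} - n{\left(\left(-6\right) 6 + 4,122 \right)} = \frac{1}{2 \cdot 116} - 124 = \frac{1}{2} \cdot \frac{1}{116} - 124 = \frac{1}{232} - 124 = - \frac{28767}{232}$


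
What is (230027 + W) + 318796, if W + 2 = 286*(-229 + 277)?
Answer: 562549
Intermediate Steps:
W = 13726 (W = -2 + 286*(-229 + 277) = -2 + 286*48 = -2 + 13728 = 13726)
(230027 + W) + 318796 = (230027 + 13726) + 318796 = 243753 + 318796 = 562549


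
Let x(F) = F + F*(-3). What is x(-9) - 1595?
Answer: -1577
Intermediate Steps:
x(F) = -2*F (x(F) = F - 3*F = -2*F)
x(-9) - 1595 = -2*(-9) - 1595 = 18 - 1595 = -1577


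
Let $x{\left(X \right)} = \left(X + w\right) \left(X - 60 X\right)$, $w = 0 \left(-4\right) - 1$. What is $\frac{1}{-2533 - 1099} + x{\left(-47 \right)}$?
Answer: $- \frac{483433729}{3632} \approx -1.331 \cdot 10^{5}$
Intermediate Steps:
$w = -1$ ($w = 0 - 1 = -1$)
$x{\left(X \right)} = - 59 X \left(-1 + X\right)$ ($x{\left(X \right)} = \left(X - 1\right) \left(X - 60 X\right) = \left(-1 + X\right) \left(- 59 X\right) = - 59 X \left(-1 + X\right)$)
$\frac{1}{-2533 - 1099} + x{\left(-47 \right)} = \frac{1}{-2533 - 1099} + 59 \left(-47\right) \left(1 - -47\right) = \frac{1}{-3632} + 59 \left(-47\right) \left(1 + 47\right) = - \frac{1}{3632} + 59 \left(-47\right) 48 = - \frac{1}{3632} - 133104 = - \frac{483433729}{3632}$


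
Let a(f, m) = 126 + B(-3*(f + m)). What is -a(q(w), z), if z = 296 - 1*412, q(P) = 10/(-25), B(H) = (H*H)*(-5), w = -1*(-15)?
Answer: 3047886/5 ≈ 6.0958e+5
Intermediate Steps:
w = 15
B(H) = -5*H**2 (B(H) = H**2*(-5) = -5*H**2)
q(P) = -2/5 (q(P) = 10*(-1/25) = -2/5)
z = -116 (z = 296 - 412 = -116)
a(f, m) = 126 - 5*(-3*f - 3*m)**2 (a(f, m) = 126 - 5*9*(f + m)**2 = 126 - 5*(-3*f - 3*m)**2)
-a(q(w), z) = -(126 - 45*(-2/5 - 116)**2) = -(126 - 45*(-582/5)**2) = -(126 - 45*338724/25) = -(126 - 3048516/5) = -1*(-3047886/5) = 3047886/5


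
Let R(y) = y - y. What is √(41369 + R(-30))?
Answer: √41369 ≈ 203.39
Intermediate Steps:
R(y) = 0
√(41369 + R(-30)) = √(41369 + 0) = √41369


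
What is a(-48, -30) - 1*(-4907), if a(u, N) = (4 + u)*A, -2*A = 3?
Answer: 4973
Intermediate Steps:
A = -3/2 (A = -½*3 = -3/2 ≈ -1.5000)
a(u, N) = -6 - 3*u/2 (a(u, N) = (4 + u)*(-3/2) = -6 - 3*u/2)
a(-48, -30) - 1*(-4907) = (-6 - 3/2*(-48)) - 1*(-4907) = (-6 + 72) + 4907 = 66 + 4907 = 4973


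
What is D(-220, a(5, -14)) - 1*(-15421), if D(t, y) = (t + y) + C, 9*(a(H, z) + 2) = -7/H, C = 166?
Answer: 691418/45 ≈ 15365.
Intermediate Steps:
a(H, z) = -2 - 7/(9*H) (a(H, z) = -2 + (-7/H)/9 = -2 - 7/(9*H))
D(t, y) = 166 + t + y (D(t, y) = (t + y) + 166 = 166 + t + y)
D(-220, a(5, -14)) - 1*(-15421) = (166 - 220 + (-2 - 7/9/5)) - 1*(-15421) = (166 - 220 + (-2 - 7/9*1/5)) + 15421 = (166 - 220 + (-2 - 7/45)) + 15421 = (166 - 220 - 97/45) + 15421 = -2527/45 + 15421 = 691418/45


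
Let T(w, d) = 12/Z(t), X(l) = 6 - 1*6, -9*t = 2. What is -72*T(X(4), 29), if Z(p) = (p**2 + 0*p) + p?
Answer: 34992/7 ≈ 4998.9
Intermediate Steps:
t = -2/9 (t = -1/9*2 = -2/9 ≈ -0.22222)
Z(p) = p + p**2 (Z(p) = (p**2 + 0) + p = p**2 + p = p + p**2)
X(l) = 0 (X(l) = 6 - 6 = 0)
T(w, d) = -486/7 (T(w, d) = 12/((-2*(1 - 2/9)/9)) = 12/((-2/9*7/9)) = 12/(-14/81) = 12*(-81/14) = -486/7)
-72*T(X(4), 29) = -72*(-486/7) = 34992/7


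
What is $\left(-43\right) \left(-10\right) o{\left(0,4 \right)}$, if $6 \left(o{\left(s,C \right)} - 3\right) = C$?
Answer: $\frac{4730}{3} \approx 1576.7$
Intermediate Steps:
$o{\left(s,C \right)} = 3 + \frac{C}{6}$
$\left(-43\right) \left(-10\right) o{\left(0,4 \right)} = \left(-43\right) \left(-10\right) \left(3 + \frac{1}{6} \cdot 4\right) = 430 \left(3 + \frac{2}{3}\right) = 430 \cdot \frac{11}{3} = \frac{4730}{3}$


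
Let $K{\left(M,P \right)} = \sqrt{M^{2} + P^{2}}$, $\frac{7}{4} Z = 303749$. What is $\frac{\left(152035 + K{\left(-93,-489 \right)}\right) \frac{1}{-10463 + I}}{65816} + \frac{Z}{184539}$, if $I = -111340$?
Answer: $\frac{3246641276755651}{3451869889112568} - \frac{\sqrt{27530}}{2672195416} \approx 0.94055$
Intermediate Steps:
$Z = \frac{1214996}{7}$ ($Z = \frac{4}{7} \cdot 303749 = \frac{1214996}{7} \approx 1.7357 \cdot 10^{5}$)
$\frac{\left(152035 + K{\left(-93,-489 \right)}\right) \frac{1}{-10463 + I}}{65816} + \frac{Z}{184539} = \frac{\left(152035 + \sqrt{\left(-93\right)^{2} + \left(-489\right)^{2}}\right) \frac{1}{-10463 - 111340}}{65816} + \frac{1214996}{7 \cdot 184539} = \frac{152035 + \sqrt{8649 + 239121}}{-121803} \cdot \frac{1}{65816} + \frac{1214996}{7} \cdot \frac{1}{184539} = \left(152035 + \sqrt{247770}\right) \left(- \frac{1}{121803}\right) \frac{1}{65816} + \frac{1214996}{1291773} = \left(152035 + 3 \sqrt{27530}\right) \left(- \frac{1}{121803}\right) \frac{1}{65816} + \frac{1214996}{1291773} = \left(- \frac{152035}{121803} - \frac{\sqrt{27530}}{40601}\right) \frac{1}{65816} + \frac{1214996}{1291773} = \left(- \frac{152035}{8016586248} - \frac{\sqrt{27530}}{2672195416}\right) + \frac{1214996}{1291773} = \frac{3246641276755651}{3451869889112568} - \frac{\sqrt{27530}}{2672195416}$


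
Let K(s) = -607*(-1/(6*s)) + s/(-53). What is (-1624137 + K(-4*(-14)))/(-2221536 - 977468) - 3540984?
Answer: -201722263296081947/56967863232 ≈ -3.5410e+6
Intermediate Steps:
K(s) = -s/53 + 607/(6*s) (K(s) = -(-607)/(6*s) + s*(-1/53) = 607/(6*s) - s/53 = -s/53 + 607/(6*s))
(-1624137 + K(-4*(-14)))/(-2221536 - 977468) - 3540984 = (-1624137 + (-(-4)*(-14)/53 + 607/(6*((-4*(-14))))))/(-2221536 - 977468) - 3540984 = (-1624137 + (-1/53*56 + (607/6)/56))/(-3199004) - 3540984 = (-1624137 + (-56/53 + (607/6)*(1/56)))*(-1/3199004) - 3540984 = (-1624137 + (-56/53 + 607/336))*(-1/3199004) - 3540984 = (-1624137 + 13355/17808)*(-1/3199004) - 3540984 = -28922618341/17808*(-1/3199004) - 3540984 = 28922618341/56967863232 - 3540984 = -201722263296081947/56967863232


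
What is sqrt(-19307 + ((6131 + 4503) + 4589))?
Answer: 2*I*sqrt(1021) ≈ 63.906*I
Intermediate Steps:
sqrt(-19307 + ((6131 + 4503) + 4589)) = sqrt(-19307 + (10634 + 4589)) = sqrt(-19307 + 15223) = sqrt(-4084) = 2*I*sqrt(1021)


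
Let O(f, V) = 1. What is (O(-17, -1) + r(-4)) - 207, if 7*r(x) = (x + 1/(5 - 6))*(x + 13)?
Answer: -1487/7 ≈ -212.43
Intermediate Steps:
r(x) = (-1 + x)*(13 + x)/7 (r(x) = ((x + 1/(5 - 6))*(x + 13))/7 = ((x + 1/(-1))*(13 + x))/7 = ((x - 1)*(13 + x))/7 = ((-1 + x)*(13 + x))/7 = (-1 + x)*(13 + x)/7)
(O(-17, -1) + r(-4)) - 207 = (1 + (-13/7 + (1/7)*(-4)**2 + (12/7)*(-4))) - 207 = (1 + (-13/7 + (1/7)*16 - 48/7)) - 207 = (1 + (-13/7 + 16/7 - 48/7)) - 207 = (1 - 45/7) - 207 = -38/7 - 207 = -1487/7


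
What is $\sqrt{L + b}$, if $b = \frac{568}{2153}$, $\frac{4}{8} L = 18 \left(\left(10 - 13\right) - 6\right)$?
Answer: $\frac{2 i \sqrt{375162403}}{2153} \approx 17.993 i$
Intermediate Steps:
$L = -324$ ($L = 2 \cdot 18 \left(\left(10 - 13\right) - 6\right) = 2 \cdot 18 \left(-3 - 6\right) = 2 \cdot 18 \left(-9\right) = 2 \left(-162\right) = -324$)
$b = \frac{568}{2153}$ ($b = 568 \cdot \frac{1}{2153} = \frac{568}{2153} \approx 0.26382$)
$\sqrt{L + b} = \sqrt{-324 + \frac{568}{2153}} = \sqrt{- \frac{697004}{2153}} = \frac{2 i \sqrt{375162403}}{2153}$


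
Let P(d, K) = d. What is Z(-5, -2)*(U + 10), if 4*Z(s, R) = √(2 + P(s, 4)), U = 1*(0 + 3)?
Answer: 13*I*√3/4 ≈ 5.6292*I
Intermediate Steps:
U = 3 (U = 1*3 = 3)
Z(s, R) = √(2 + s)/4
Z(-5, -2)*(U + 10) = (√(2 - 5)/4)*(3 + 10) = (√(-3)/4)*13 = ((I*√3)/4)*13 = (I*√3/4)*13 = 13*I*√3/4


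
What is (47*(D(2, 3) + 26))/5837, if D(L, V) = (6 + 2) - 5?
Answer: 1363/5837 ≈ 0.23351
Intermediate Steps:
D(L, V) = 3 (D(L, V) = 8 - 5 = 3)
(47*(D(2, 3) + 26))/5837 = (47*(3 + 26))/5837 = (47*29)*(1/5837) = 1363*(1/5837) = 1363/5837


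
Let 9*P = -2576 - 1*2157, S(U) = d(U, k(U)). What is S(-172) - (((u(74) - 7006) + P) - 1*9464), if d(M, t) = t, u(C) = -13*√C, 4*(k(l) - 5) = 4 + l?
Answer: 152630/9 + 13*√74 ≈ 17071.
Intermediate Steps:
k(l) = 6 + l/4 (k(l) = 5 + (4 + l)/4 = 5 + (1 + l/4) = 6 + l/4)
S(U) = 6 + U/4
P = -4733/9 (P = (-2576 - 1*2157)/9 = (-2576 - 2157)/9 = (⅑)*(-4733) = -4733/9 ≈ -525.89)
S(-172) - (((u(74) - 7006) + P) - 1*9464) = (6 + (¼)*(-172)) - (((-13*√74 - 7006) - 4733/9) - 1*9464) = (6 - 43) - (((-7006 - 13*√74) - 4733/9) - 9464) = -37 - ((-67787/9 - 13*√74) - 9464) = -37 - (-152963/9 - 13*√74) = -37 + (152963/9 + 13*√74) = 152630/9 + 13*√74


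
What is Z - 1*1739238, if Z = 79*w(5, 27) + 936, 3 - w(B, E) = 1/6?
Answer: -10428469/6 ≈ -1.7381e+6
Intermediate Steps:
w(B, E) = 17/6 (w(B, E) = 3 - 1/6 = 17/6)
Z = 6959/6 (Z = 79*(17/6) + 936 = 1343/6 + 936 = 6959/6 ≈ 1159.8)
Z - 1*1739238 = 6959/6 - 1*1739238 = 6959/6 - 1739238 = -10428469/6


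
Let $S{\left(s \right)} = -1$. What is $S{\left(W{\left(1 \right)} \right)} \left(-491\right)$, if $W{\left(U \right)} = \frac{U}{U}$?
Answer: $491$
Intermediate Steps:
$W{\left(U \right)} = 1$
$S{\left(W{\left(1 \right)} \right)} \left(-491\right) = \left(-1\right) \left(-491\right) = 491$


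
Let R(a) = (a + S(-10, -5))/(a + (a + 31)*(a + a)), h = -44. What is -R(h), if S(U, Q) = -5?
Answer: 49/1100 ≈ 0.044545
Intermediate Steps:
R(a) = (-5 + a)/(a + 2*a*(31 + a)) (R(a) = (a - 5)/(a + (a + 31)*(a + a)) = (-5 + a)/(a + (31 + a)*(2*a)) = (-5 + a)/(a + 2*a*(31 + a)))
-R(h) = -(-5 - 44)/((-44)*(63 + 2*(-44))) = -(-1)*(-49)/(44*(63 - 88)) = -(-1)*(-49)/(44*(-25)) = -(-1)*(-1)*(-49)/(44*25) = -1*(-49/1100) = 49/1100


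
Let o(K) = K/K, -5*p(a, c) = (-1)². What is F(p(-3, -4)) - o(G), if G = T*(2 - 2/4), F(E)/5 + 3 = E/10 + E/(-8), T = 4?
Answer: -639/40 ≈ -15.975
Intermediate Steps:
p(a, c) = -⅕ (p(a, c) = -⅕*(-1)² = -⅕*1 = -⅕)
F(E) = -15 - E/8 (F(E) = -15 + 5*(E/10 + E/(-8)) = -15 + 5*(E*(⅒) + E*(-⅛)) = -15 + 5*(E/10 - E/8) = -15 + 5*(-E/40) = -15 - E/8)
G = 6 (G = 4*(2 - 2/4) = 4*(2 - 2*¼) = 4*(2 - ½) = 4*(3/2) = 6)
o(K) = 1
F(p(-3, -4)) - o(G) = (-15 - ⅛*(-⅕)) - 1*1 = (-15 + 1/40) - 1 = -599/40 - 1 = -639/40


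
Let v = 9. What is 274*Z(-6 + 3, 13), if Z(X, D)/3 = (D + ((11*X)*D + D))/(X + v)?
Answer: -55211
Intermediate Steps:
Z(X, D) = 3*(2*D + 11*D*X)/(9 + X) (Z(X, D) = 3*((D + ((11*X)*D + D))/(X + 9)) = 3*((D + (11*D*X + D))/(9 + X)) = 3*((D + (D + 11*D*X))/(9 + X)) = 3*((2*D + 11*D*X)/(9 + X)) = 3*(2*D + 11*D*X)/(9 + X))
274*Z(-6 + 3, 13) = 274*(3*13*(2 + 11*(-6 + 3))/(9 + (-6 + 3))) = 274*(3*13*(2 + 11*(-3))/(9 - 3)) = 274*(3*13*(2 - 33)/6) = 274*(3*13*(⅙)*(-31)) = 274*(-403/2) = -55211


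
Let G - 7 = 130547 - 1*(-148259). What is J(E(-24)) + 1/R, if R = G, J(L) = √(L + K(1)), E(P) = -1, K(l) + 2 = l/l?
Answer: 1/278813 + I*√2 ≈ 3.5866e-6 + 1.4142*I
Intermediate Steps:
K(l) = -1 (K(l) = -2 + l/l = -2 + 1 = -1)
G = 278813 (G = 7 + (130547 - 1*(-148259)) = 7 + (130547 + 148259) = 7 + 278806 = 278813)
J(L) = √(-1 + L) (J(L) = √(L - 1) = √(-1 + L))
R = 278813
J(E(-24)) + 1/R = √(-1 - 1) + 1/278813 = √(-2) + 1/278813 = I*√2 + 1/278813 = 1/278813 + I*√2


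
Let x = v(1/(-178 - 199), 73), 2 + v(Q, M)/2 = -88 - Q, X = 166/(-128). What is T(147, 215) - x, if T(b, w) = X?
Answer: 4311621/24128 ≈ 178.70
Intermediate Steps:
X = -83/64 (X = 166*(-1/128) = -83/64 ≈ -1.2969)
v(Q, M) = -180 - 2*Q (v(Q, M) = -4 + 2*(-88 - Q) = -4 + (-176 - 2*Q) = -180 - 2*Q)
T(b, w) = -83/64
x = -67858/377 (x = -180 - 2/(-178 - 199) = -180 - 2/(-377) = -180 - 2*(-1/377) = -180 + 2/377 = -67858/377 ≈ -179.99)
T(147, 215) - x = -83/64 - 1*(-67858/377) = -83/64 + 67858/377 = 4311621/24128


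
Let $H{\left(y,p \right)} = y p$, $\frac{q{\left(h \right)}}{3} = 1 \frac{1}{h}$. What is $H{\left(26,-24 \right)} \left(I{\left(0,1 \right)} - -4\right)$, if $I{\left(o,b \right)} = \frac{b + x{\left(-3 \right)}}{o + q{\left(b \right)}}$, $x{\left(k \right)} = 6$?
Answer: $-3952$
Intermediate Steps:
$q{\left(h \right)} = \frac{3}{h}$ ($q{\left(h \right)} = 3 \cdot 1 \frac{1}{h} = \frac{3}{h}$)
$I{\left(o,b \right)} = \frac{6 + b}{o + \frac{3}{b}}$ ($I{\left(o,b \right)} = \frac{b + 6}{o + \frac{3}{b}} = \frac{6 + b}{o + \frac{3}{b}}$)
$H{\left(y,p \right)} = p y$
$H{\left(26,-24 \right)} \left(I{\left(0,1 \right)} - -4\right) = \left(-24\right) 26 \left(1 \frac{1}{3 + 1 \cdot 0} \left(6 + 1\right) - -4\right) = - 624 \left(1 \frac{1}{3 + 0} \cdot 7 + 4\right) = - 624 \left(1 \cdot \frac{1}{3} \cdot 7 + 4\right) = - 624 \left(\frac{7}{3} + 4\right) = \left(-624\right) \frac{19}{3} = -3952$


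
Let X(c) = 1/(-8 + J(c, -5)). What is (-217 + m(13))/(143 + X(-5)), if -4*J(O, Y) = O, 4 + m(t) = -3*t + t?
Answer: -351/203 ≈ -1.7291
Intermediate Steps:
m(t) = -4 - 2*t (m(t) = -4 + (-3*t + t) = -4 - 2*t)
J(O, Y) = -O/4
X(c) = 1/(-8 - c/4)
(-217 + m(13))/(143 + X(-5)) = (-217 + (-4 - 2*13))/(143 - 4/(32 - 5)) = (-217 + (-4 - 26))/(143 - 4/27) = (-217 - 30)/(143 - 4*1/27) = -247/(143 - 4/27) = -247/3857/27 = -247*27/3857 = -351/203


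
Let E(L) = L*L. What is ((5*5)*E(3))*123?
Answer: 27675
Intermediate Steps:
E(L) = L**2
((5*5)*E(3))*123 = ((5*5)*3**2)*123 = (25*9)*123 = 225*123 = 27675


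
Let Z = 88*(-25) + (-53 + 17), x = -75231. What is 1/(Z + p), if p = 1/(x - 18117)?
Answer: -93348/208726129 ≈ -0.00044723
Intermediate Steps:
p = -1/93348 (p = 1/(-75231 - 18117) = 1/(-93348) = -1/93348 ≈ -1.0713e-5)
Z = -2236 (Z = -2200 - 36 = -2236)
1/(Z + p) = 1/(-2236 - 1/93348) = 1/(-208726129/93348) = -93348/208726129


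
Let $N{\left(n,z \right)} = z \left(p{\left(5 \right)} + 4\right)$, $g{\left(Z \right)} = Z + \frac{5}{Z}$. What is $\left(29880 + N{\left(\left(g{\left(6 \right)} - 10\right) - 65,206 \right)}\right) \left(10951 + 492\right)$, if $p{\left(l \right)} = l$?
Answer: $363132162$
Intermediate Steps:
$N{\left(n,z \right)} = 9 z$ ($N{\left(n,z \right)} = z \left(5 + 4\right) = z 9 = 9 z$)
$\left(29880 + N{\left(\left(g{\left(6 \right)} - 10\right) - 65,206 \right)}\right) \left(10951 + 492\right) = \left(29880 + 9 \cdot 206\right) \left(10951 + 492\right) = \left(29880 + 1854\right) 11443 = 31734 \cdot 11443 = 363132162$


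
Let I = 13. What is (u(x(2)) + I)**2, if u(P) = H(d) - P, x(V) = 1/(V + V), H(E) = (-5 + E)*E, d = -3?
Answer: 21609/16 ≈ 1350.6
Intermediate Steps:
H(E) = E*(-5 + E)
x(V) = 1/(2*V)
u(P) = 24 - P (u(P) = -3*(-5 - 3) - P = -3*(-8) - P = 24 - P)
(u(x(2)) + I)**2 = ((24 - 1/(2*2)) + 13)**2 = ((24 - 1*1/4) + 13)**2 = ((24 - 1/4) + 13)**2 = (95/4 + 13)**2 = (147/4)**2 = 21609/16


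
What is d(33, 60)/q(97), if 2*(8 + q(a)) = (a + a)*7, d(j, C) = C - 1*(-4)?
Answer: 64/671 ≈ 0.095380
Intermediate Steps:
d(j, C) = 4 + C (d(j, C) = C + 4 = 4 + C)
q(a) = -8 + 7*a (q(a) = -8 + ((a + a)*7)/2 = -8 + ((2*a)*7)/2 = -8 + (14*a)/2 = -8 + 7*a)
d(33, 60)/q(97) = (4 + 60)/(-8 + 7*97) = 64/(-8 + 679) = 64/671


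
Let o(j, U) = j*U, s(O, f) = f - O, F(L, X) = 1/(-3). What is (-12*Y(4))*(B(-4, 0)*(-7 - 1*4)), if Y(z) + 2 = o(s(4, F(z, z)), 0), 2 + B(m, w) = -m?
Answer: -528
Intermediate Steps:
F(L, X) = -1/3
B(m, w) = -2 - m
o(j, U) = U*j
Y(z) = -2 (Y(z) = -2 + 0*(-1/3 - 1*4) = -2 + 0*(-1/3 - 4) = -2 + 0*(-13/3) = -2 + 0 = -2)
(-12*Y(4))*(B(-4, 0)*(-7 - 1*4)) = (-12*(-2))*((-2 - 1*(-4))*(-7 - 1*4)) = 24*((-2 + 4)*(-7 - 4)) = 24*(2*(-11)) = 24*(-22) = -528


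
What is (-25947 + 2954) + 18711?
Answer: -4282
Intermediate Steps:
(-25947 + 2954) + 18711 = -22993 + 18711 = -4282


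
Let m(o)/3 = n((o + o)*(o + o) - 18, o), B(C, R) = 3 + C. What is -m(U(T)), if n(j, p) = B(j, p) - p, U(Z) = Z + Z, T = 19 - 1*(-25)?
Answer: -92619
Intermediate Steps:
T = 44 (T = 19 + 25 = 44)
U(Z) = 2*Z
n(j, p) = 3 + j - p (n(j, p) = (3 + j) - p = 3 + j - p)
m(o) = -45 - 3*o + 12*o² (m(o) = 3*(3 + ((o + o)*(o + o) - 18) - o) = 3*(3 + ((2*o)*(2*o) - 18) - o) = 3*(3 + (4*o² - 18) - o) = 3*(3 + (-18 + 4*o²) - o) = 3*(-15 - o + 4*o²) = -45 - 3*o + 12*o²)
-m(U(T)) = -(-45 - 6*44 + 12*(2*44)²) = -(-45 - 3*88 + 12*88²) = -(-45 - 264 + 12*7744) = -(-45 - 264 + 92928) = -1*92619 = -92619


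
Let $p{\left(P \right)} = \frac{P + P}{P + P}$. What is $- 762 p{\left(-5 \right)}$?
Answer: $-762$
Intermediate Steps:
$p{\left(P \right)} = 1$ ($p{\left(P \right)} = \frac{2 P}{2 P} = 2 P \frac{1}{2 P} = 1$)
$- 762 p{\left(-5 \right)} = \left(-762\right) 1 = -762$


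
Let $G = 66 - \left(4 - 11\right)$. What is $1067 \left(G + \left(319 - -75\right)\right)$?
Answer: $498289$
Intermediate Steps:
$G = 73$ ($G = 66 - -7 = 66 + 7 = 73$)
$1067 \left(G + \left(319 - -75\right)\right) = 1067 \left(73 + \left(319 - -75\right)\right) = 1067 \left(73 + \left(319 + 75\right)\right) = 1067 \left(73 + 394\right) = 1067 \cdot 467 = 498289$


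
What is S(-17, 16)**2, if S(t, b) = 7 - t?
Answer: 576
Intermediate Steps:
S(-17, 16)**2 = (7 - 1*(-17))**2 = (7 + 17)**2 = 24**2 = 576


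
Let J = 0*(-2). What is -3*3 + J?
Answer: -9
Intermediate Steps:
J = 0
-3*3 + J = -3*3 + 0 = -9 + 0 = -9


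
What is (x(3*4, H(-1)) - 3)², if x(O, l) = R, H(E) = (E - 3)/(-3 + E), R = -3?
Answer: 36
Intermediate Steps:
H(E) = 1 (H(E) = (-3 + E)/(-3 + E) = 1)
x(O, l) = -3
(x(3*4, H(-1)) - 3)² = (-3 - 3)² = (-6)² = 36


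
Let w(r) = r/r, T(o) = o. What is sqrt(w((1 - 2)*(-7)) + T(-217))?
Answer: 6*I*sqrt(6) ≈ 14.697*I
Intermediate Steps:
w(r) = 1
sqrt(w((1 - 2)*(-7)) + T(-217)) = sqrt(1 - 217) = sqrt(-216) = 6*I*sqrt(6)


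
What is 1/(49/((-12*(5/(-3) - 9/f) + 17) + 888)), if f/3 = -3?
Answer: 913/49 ≈ 18.633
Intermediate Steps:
f = -9 (f = 3*(-3) = -9)
1/(49/((-12*(5/(-3) - 9/f) + 17) + 888)) = 1/(49/((-12*(5/(-3) - 9/(-9)) + 17) + 888)) = 1/(49/((-12*(5*(-⅓) - 9*(-⅑)) + 17) + 888)) = 1/(49/((-12*(-5/3 + 1) + 17) + 888)) = 1/(49/((-12*(-⅔) + 17) + 888)) = 1/(49/((8 + 17) + 888)) = 1/(49/(25 + 888)) = 1/(49/913) = 913/49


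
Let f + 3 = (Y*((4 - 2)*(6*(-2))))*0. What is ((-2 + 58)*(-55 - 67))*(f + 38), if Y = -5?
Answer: -239120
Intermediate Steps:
f = -3 (f = -3 - 5*(4 - 2)*6*(-2)*0 = -3 - 10*(-12)*0 = -3 - 5*(-24)*0 = -3 + 120*0 = -3 + 0 = -3)
((-2 + 58)*(-55 - 67))*(f + 38) = ((-2 + 58)*(-55 - 67))*(-3 + 38) = (56*(-122))*35 = -6832*35 = -239120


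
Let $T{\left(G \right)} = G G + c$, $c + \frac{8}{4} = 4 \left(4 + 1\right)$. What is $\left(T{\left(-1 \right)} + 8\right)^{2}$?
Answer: $729$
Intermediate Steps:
$c = 18$ ($c = -2 + 4 \left(4 + 1\right) = -2 + 4 \cdot 5 = -2 + 20 = 18$)
$T{\left(G \right)} = 18 + G^{2}$ ($T{\left(G \right)} = G G + 18 = G^{2} + 18 = 18 + G^{2}$)
$\left(T{\left(-1 \right)} + 8\right)^{2} = \left(\left(18 + \left(-1\right)^{2}\right) + 8\right)^{2} = \left(\left(18 + 1\right) + 8\right)^{2} = \left(19 + 8\right)^{2} = 27^{2} = 729$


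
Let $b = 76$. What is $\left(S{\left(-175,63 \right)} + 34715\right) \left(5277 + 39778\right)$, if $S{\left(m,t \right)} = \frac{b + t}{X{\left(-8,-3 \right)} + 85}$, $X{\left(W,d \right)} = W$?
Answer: $\frac{120440755670}{77} \approx 1.5642 \cdot 10^{9}$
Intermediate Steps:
$S{\left(m,t \right)} = \frac{76}{77} + \frac{t}{77}$ ($S{\left(m,t \right)} = \frac{76 + t}{-8 + 85} = \frac{76 + t}{77} = \left(76 + t\right) \frac{1}{77} = \frac{76}{77} + \frac{t}{77}$)
$\left(S{\left(-175,63 \right)} + 34715\right) \left(5277 + 39778\right) = \left(\left(\frac{76}{77} + \frac{1}{77} \cdot 63\right) + 34715\right) \left(5277 + 39778\right) = \left(\left(\frac{76}{77} + \frac{9}{11}\right) + 34715\right) 45055 = \left(\frac{139}{77} + 34715\right) 45055 = \frac{2673194}{77} \cdot 45055 = \frac{120440755670}{77}$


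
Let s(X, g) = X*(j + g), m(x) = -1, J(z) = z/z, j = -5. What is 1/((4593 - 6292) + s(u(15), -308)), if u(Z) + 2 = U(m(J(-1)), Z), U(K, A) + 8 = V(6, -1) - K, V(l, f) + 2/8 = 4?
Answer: -4/223 ≈ -0.017937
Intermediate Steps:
V(l, f) = 15/4 (V(l, f) = -¼ + 4 = 15/4)
J(z) = 1
U(K, A) = -17/4 - K (U(K, A) = -8 + (15/4 - K) = -17/4 - K)
u(Z) = -21/4 (u(Z) = -2 + (-17/4 - 1*(-1)) = -2 + (-17/4 + 1) = -2 - 13/4 = -21/4)
s(X, g) = X*(-5 + g)
1/((4593 - 6292) + s(u(15), -308)) = 1/((4593 - 6292) - 21*(-5 - 308)/4) = 1/(-1699 - 21/4*(-313)) = 1/(-1699 + 6573/4) = 1/(-223/4) = -4/223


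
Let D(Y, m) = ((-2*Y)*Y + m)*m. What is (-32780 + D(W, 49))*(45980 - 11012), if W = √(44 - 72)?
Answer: -966340680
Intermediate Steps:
W = 2*I*√7 (W = √(-28) = 2*I*√7 ≈ 5.2915*I)
D(Y, m) = m*(m - 2*Y²) (D(Y, m) = (-2*Y² + m)*m = (m - 2*Y²)*m = m*(m - 2*Y²))
(-32780 + D(W, 49))*(45980 - 11012) = (-32780 + 49*(49 - 2*(2*I*√7)²))*(45980 - 11012) = (-32780 + 49*(49 - 2*(-28)))*34968 = (-32780 + 49*(49 + 56))*34968 = (-32780 + 49*105)*34968 = (-32780 + 5145)*34968 = -27635*34968 = -966340680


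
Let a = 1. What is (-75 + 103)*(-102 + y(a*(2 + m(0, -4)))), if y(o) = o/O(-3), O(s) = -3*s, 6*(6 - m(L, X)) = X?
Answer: -76384/27 ≈ -2829.0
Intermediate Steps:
m(L, X) = 6 - X/6
y(o) = o/9 (y(o) = o/((-3*(-3))) = o/9)
(-75 + 103)*(-102 + y(a*(2 + m(0, -4)))) = (-75 + 103)*(-102 + (1*(2 + (6 - 1/6*(-4))))/9) = 28*(-102 + (1*(2 + (6 + 2/3)))/9) = 28*(-102 + (1*(2 + 20/3))/9) = 28*(-102 + (1*(26/3))/9) = 28*(-102 + (1/9)*(26/3)) = 28*(-102 + 26/27) = 28*(-2728/27) = -76384/27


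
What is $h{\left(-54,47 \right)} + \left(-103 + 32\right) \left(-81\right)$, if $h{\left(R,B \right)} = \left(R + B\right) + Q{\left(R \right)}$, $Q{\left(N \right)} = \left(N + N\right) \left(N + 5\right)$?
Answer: $11036$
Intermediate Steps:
$Q{\left(N \right)} = 2 N \left(5 + N\right)$
$h{\left(R,B \right)} = B + R + 2 R \left(5 + R\right)$ ($h{\left(R,B \right)} = \left(R + B\right) + 2 R \left(5 + R\right) = \left(B + R\right) + 2 R \left(5 + R\right) = B + R + 2 R \left(5 + R\right)$)
$h{\left(-54,47 \right)} + \left(-103 + 32\right) \left(-81\right) = \left(47 - 54 + 2 \left(-54\right) \left(5 - 54\right)\right) + \left(-103 + 32\right) \left(-81\right) = \left(47 - 54 + 2 \left(-54\right) \left(-49\right)\right) - -5751 = \left(47 - 54 + 5292\right) + 5751 = 5285 + 5751 = 11036$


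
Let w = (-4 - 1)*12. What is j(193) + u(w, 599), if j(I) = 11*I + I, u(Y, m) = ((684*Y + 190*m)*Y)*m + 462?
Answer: -2615351022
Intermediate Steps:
w = -60 (w = -5*12 = -60)
u(Y, m) = 462 + Y*m*(190*m + 684*Y) (u(Y, m) = ((190*m + 684*Y)*Y)*m + 462 = (Y*(190*m + 684*Y))*m + 462 = Y*m*(190*m + 684*Y) + 462 = 462 + Y*m*(190*m + 684*Y))
j(I) = 12*I
j(193) + u(w, 599) = 12*193 + (462 + 190*(-60)*599² + 684*599*(-60)²) = 2316 + (462 + 190*(-60)*358801 + 684*599*3600) = 2316 + (462 - 4090331400 + 1474977600) = 2316 - 2615353338 = -2615351022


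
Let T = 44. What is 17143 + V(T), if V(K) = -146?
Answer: 16997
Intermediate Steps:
17143 + V(T) = 17143 - 146 = 16997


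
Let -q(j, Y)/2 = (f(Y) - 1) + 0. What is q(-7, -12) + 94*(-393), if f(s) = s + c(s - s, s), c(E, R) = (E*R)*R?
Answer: -36916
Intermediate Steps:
c(E, R) = E*R²
f(s) = s (f(s) = s + (s - s)*s² = s + 0*s² = s + 0 = s)
q(j, Y) = 2 - 2*Y (q(j, Y) = -2*((Y - 1) + 0) = -2*((-1 + Y) + 0) = -2*(-1 + Y) = 2 - 2*Y)
q(-7, -12) + 94*(-393) = (2 - 2*(-12)) + 94*(-393) = (2 + 24) - 36942 = 26 - 36942 = -36916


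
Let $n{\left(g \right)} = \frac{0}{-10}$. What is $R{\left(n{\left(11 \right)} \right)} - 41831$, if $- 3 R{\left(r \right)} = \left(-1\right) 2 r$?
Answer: $-41831$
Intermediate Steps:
$n{\left(g \right)} = 0$ ($n{\left(g \right)} = 0 \left(- \frac{1}{10}\right) = 0$)
$R{\left(r \right)} = \frac{2 r}{3}$ ($R{\left(r \right)} = - \frac{\left(-1\right) 2 r}{3} = - \frac{\left(-2\right) r}{3} = \frac{2 r}{3}$)
$R{\left(n{\left(11 \right)} \right)} - 41831 = \frac{2}{3} \cdot 0 - 41831 = 0 - 41831 = -41831$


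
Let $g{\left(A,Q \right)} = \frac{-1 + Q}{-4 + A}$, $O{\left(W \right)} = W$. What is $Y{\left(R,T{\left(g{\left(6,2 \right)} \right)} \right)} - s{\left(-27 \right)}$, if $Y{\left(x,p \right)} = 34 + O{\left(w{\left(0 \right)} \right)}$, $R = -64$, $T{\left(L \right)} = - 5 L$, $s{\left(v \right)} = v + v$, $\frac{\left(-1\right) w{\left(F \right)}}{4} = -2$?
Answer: $96$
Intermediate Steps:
$w{\left(F \right)} = 8$ ($w{\left(F \right)} = \left(-4\right) \left(-2\right) = 8$)
$s{\left(v \right)} = 2 v$
$g{\left(A,Q \right)} = \frac{-1 + Q}{-4 + A}$
$Y{\left(x,p \right)} = 42$ ($Y{\left(x,p \right)} = 34 + 8 = 42$)
$Y{\left(R,T{\left(g{\left(6,2 \right)} \right)} \right)} - s{\left(-27 \right)} = 42 - 2 \left(-27\right) = 42 - -54 = 42 + 54 = 96$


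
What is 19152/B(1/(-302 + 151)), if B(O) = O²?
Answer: 436684752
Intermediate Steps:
19152/B(1/(-302 + 151)) = 19152/((1/(-302 + 151))²) = 19152/((1/(-151))²) = 19152/((-1/151)²) = 19152/(1/22801) = 19152*22801 = 436684752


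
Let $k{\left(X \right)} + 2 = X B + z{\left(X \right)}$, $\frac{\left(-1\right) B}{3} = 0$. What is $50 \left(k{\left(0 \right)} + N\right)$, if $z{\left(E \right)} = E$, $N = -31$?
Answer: $-1650$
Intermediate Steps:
$B = 0$ ($B = \left(-3\right) 0 = 0$)
$k{\left(X \right)} = -2 + X$ ($k{\left(X \right)} = -2 + \left(X 0 + X\right) = -2 + \left(0 + X\right) = -2 + X$)
$50 \left(k{\left(0 \right)} + N\right) = 50 \left(\left(-2 + 0\right) - 31\right) = 50 \left(-2 - 31\right) = 50 \left(-33\right) = -1650$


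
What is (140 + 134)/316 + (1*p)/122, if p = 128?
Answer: 18469/9638 ≈ 1.9163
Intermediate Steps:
(140 + 134)/316 + (1*p)/122 = (140 + 134)/316 + (1*128)/122 = 274*(1/316) + 128*(1/122) = 137/158 + 64/61 = 18469/9638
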